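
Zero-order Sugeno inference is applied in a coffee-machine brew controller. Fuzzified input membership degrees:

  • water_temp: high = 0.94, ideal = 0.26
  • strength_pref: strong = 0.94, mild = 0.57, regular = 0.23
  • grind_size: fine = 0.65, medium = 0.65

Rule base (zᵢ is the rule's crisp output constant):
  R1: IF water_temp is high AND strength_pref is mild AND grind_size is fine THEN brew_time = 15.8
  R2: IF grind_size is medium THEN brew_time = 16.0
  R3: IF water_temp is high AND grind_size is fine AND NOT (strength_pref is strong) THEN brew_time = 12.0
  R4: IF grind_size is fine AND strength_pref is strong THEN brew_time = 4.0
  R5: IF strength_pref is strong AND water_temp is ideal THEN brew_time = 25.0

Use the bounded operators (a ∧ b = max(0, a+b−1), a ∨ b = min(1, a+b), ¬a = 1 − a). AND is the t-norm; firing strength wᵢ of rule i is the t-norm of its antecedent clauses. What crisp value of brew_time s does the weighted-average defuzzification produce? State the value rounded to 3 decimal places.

12.680

R1 (z=15.8): high=0.94, mild=0.57, fine=0.65; AND[max(0, a+b−1)] → w = 0.16
R2 (z=16.0): medium=0.65 → w = 0.65
R3 (z=12.0): high=0.94, fine=0.65, ¬strong=1−0.94=0.06; AND[max(0, a+b−1)] → w = 0.00
R4 (z=4.0): fine=0.65, strong=0.94; AND[max(0, a+b−1)] → w = 0.59
R5 (z=25.0): strong=0.94, ideal=0.26; AND[max(0, a+b−1)] → w = 0.20
Weighted average = (0.16·15.8 + 0.65·16.0 + 0.00·12.0 + 0.59·4.0 + 0.20·25.0) / (0.16 + 0.65 + 0.00 + 0.59 + 0.20)
  = 20.2880 / 1.6000 = 12.680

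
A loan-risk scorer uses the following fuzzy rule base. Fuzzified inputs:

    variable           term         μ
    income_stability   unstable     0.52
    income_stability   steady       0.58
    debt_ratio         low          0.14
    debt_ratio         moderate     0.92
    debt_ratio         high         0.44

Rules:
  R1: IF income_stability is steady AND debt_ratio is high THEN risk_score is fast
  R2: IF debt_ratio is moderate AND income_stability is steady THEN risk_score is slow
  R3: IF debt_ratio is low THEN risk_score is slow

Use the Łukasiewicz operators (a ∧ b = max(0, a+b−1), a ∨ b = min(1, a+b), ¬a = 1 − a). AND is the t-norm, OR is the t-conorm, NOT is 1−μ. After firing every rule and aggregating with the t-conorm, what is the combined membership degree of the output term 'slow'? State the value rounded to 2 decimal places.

R1: steady=0.58, high=0.44; AND[max(0, a+b−1)] → w = 0.02
R2: moderate=0.92, steady=0.58; AND[max(0, a+b−1)] → w = 0.50
R3: low=0.14 → w = 0.14
Rules with consequent 'slow': {R2, R3} → strengths 0.50, 0.14
Aggregate via t-conorm [min(1, a+b)]: 0.64

0.64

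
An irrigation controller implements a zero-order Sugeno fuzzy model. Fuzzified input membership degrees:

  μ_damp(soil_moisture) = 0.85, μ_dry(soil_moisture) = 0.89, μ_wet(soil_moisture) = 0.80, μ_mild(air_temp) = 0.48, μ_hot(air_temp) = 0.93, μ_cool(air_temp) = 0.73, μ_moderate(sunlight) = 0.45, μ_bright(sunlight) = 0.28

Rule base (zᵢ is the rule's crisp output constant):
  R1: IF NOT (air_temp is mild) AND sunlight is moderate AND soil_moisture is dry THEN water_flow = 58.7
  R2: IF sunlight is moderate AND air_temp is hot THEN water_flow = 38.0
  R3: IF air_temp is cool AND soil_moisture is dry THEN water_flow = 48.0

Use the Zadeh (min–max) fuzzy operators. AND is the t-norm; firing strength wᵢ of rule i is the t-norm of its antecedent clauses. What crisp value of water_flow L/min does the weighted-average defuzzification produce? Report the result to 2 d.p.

48.19

R1 (z=58.7): ¬mild=1−0.48=0.52, moderate=0.45, dry=0.89; AND[min(a, b)] → w = 0.45
R2 (z=38.0): moderate=0.45, hot=0.93; AND[min(a, b)] → w = 0.45
R3 (z=48.0): cool=0.73, dry=0.89; AND[min(a, b)] → w = 0.73
Weighted average = (0.45·58.7 + 0.45·38.0 + 0.73·48.0) / (0.45 + 0.45 + 0.73)
  = 78.5550 / 1.6300 = 48.19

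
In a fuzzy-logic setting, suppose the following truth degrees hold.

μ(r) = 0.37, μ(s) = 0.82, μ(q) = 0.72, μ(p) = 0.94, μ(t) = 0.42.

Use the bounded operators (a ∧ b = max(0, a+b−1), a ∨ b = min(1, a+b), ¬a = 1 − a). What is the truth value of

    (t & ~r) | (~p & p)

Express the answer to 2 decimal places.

~r = 1 − 0.37 = 0.63
t & ~r = max(0, a+b−1) on (0.42, 0.63) = 0.05
~p = 1 − 0.94 = 0.06
~p & p = max(0, a+b−1) on (0.06, 0.94) = 0.00
(t & ~r) | (~p & p) = min(1, a+b) on (0.05, 0.00) = 0.05

0.05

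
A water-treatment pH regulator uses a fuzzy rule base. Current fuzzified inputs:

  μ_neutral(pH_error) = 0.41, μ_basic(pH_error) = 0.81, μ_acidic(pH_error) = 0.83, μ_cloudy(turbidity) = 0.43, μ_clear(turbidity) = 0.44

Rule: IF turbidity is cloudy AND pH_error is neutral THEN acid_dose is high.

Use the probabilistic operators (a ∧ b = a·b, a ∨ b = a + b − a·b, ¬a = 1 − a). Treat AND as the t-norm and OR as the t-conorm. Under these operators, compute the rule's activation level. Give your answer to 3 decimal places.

firing strength: cloudy=0.43, neutral=0.41; AND[a·b] → w = 0.1763

0.176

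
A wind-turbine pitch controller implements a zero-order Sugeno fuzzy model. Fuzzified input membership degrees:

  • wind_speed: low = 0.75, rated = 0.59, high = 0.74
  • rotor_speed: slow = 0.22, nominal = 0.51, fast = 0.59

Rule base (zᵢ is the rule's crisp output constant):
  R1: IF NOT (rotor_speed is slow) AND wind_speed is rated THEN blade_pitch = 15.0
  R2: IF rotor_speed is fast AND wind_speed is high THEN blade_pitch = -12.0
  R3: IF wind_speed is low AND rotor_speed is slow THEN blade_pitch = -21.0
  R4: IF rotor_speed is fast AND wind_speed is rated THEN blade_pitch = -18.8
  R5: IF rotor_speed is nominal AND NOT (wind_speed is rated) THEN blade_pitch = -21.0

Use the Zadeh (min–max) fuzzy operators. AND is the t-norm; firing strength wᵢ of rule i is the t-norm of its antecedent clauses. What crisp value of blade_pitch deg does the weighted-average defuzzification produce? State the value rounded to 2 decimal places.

R1 (z=15.0): ¬slow=1−0.22=0.78, rated=0.59; AND[min(a, b)] → w = 0.59
R2 (z=-12.0): fast=0.59, high=0.74; AND[min(a, b)] → w = 0.59
R3 (z=-21.0): low=0.75, slow=0.22; AND[min(a, b)] → w = 0.22
R4 (z=-18.8): fast=0.59, rated=0.59; AND[min(a, b)] → w = 0.59
R5 (z=-21.0): nominal=0.51, ¬rated=1−0.59=0.41; AND[min(a, b)] → w = 0.41
Weighted average = (0.59·15.0 + 0.59·-12.0 + 0.22·-21.0 + 0.59·-18.8 + 0.41·-21.0) / (0.59 + 0.59 + 0.22 + 0.59 + 0.41)
  = -22.5520 / 2.4000 = -9.40

-9.40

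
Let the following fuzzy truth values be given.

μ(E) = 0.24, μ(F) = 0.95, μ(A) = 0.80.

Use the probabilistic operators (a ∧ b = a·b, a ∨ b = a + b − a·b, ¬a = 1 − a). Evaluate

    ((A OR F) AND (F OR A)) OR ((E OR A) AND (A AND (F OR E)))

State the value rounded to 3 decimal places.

A OR F = a + b − a·b on (0.8000, 0.9500) = 0.9900
F OR A = a + b − a·b on (0.9500, 0.8000) = 0.9900
(A OR F) AND (F OR A) = a·b on (0.9900, 0.9900) = 0.9801
E OR A = a + b − a·b on (0.2400, 0.8000) = 0.8480
F OR E = a + b − a·b on (0.9500, 0.2400) = 0.9620
A AND (F OR E) = a·b on (0.8000, 0.9620) = 0.7696
(E OR A) AND (A AND (F OR E)) = a·b on (0.8480, 0.7696) = 0.6526
((A OR F) AND (F OR A)) OR ((E OR A) AND (A AND (F OR E))) = a + b − a·b on (0.9801, 0.6526) = 0.9931

0.993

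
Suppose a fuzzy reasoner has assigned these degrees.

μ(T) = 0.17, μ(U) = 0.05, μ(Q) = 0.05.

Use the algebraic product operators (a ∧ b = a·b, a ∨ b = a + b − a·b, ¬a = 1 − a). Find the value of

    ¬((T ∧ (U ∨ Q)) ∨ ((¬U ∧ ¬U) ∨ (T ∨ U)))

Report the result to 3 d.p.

U ∨ Q = a + b − a·b on (0.0500, 0.0500) = 0.0975
T ∧ (U ∨ Q) = a·b on (0.1700, 0.0975) = 0.0166
¬U = 1 − 0.0500 = 0.9500
¬U = 1 − 0.0500 = 0.9500
¬U ∧ ¬U = a·b on (0.9500, 0.9500) = 0.9025
T ∨ U = a + b − a·b on (0.1700, 0.0500) = 0.2115
(¬U ∧ ¬U) ∨ (T ∨ U) = a + b − a·b on (0.9025, 0.2115) = 0.9231
(T ∧ (U ∨ Q)) ∨ ((¬U ∧ ¬U) ∨ (T ∨ U)) = a + b − a·b on (0.0166, 0.9231) = 0.9244
¬((T ∧ (U ∨ Q)) ∨ ((¬U ∧ ¬U) ∨ (T ∨ U))) = 1 − 0.9244 = 0.0756

0.076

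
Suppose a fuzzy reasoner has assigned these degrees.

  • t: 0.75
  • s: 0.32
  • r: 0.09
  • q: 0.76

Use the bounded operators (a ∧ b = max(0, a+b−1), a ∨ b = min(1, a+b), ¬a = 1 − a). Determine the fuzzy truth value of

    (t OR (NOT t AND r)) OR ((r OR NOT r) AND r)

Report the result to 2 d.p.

0.84

NOT t = 1 − 0.75 = 0.25
NOT t AND r = max(0, a+b−1) on (0.25, 0.09) = 0.00
t OR (NOT t AND r) = min(1, a+b) on (0.75, 0.00) = 0.75
NOT r = 1 − 0.09 = 0.91
r OR NOT r = min(1, a+b) on (0.09, 0.91) = 1.00
(r OR NOT r) AND r = max(0, a+b−1) on (1.00, 0.09) = 0.09
(t OR (NOT t AND r)) OR ((r OR NOT r) AND r) = min(1, a+b) on (0.75, 0.09) = 0.84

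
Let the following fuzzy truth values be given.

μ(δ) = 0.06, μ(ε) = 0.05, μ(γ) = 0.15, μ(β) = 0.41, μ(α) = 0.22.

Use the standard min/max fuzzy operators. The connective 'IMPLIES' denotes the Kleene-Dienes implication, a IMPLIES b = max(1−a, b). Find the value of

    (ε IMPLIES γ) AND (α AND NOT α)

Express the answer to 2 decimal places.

0.22

ε IMPLIES γ  [Kleene-Dienes: max(1−a, b)] with a=0.05, b=0.15 → 0.95
NOT α = 1 − 0.22 = 0.78
α AND NOT α = min(a, b) on (0.22, 0.78) = 0.22
(ε IMPLIES γ) AND (α AND NOT α) = min(a, b) on (0.95, 0.22) = 0.22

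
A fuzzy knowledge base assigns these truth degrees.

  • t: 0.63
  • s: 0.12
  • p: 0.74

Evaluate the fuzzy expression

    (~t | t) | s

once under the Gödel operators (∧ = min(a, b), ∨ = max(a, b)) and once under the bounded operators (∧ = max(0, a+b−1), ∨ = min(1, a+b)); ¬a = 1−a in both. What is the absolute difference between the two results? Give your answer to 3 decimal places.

Under Gödel:
  ~t = 1 − 0.63 = 0.37
  ~t | t = max(a, b) on (0.37, 0.63) = 0.63
  (~t | t) | s = max(a, b) on (0.63, 0.12) = 0.63
  → value = 0.6300
Under bounded:
  ~t = 1 − 0.63 = 0.37
  ~t | t = min(1, a+b) on (0.37, 0.63) = 1.00
  (~t | t) | s = min(1, a+b) on (1.00, 0.12) = 1.00
  → value = 1.0000
|0.6300 − 1.0000| = 0.370

0.370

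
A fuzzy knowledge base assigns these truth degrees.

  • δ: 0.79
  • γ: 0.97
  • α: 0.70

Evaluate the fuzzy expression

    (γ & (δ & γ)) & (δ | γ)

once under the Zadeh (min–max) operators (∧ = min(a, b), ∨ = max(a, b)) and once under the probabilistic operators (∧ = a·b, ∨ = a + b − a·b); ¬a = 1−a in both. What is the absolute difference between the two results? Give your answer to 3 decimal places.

Under Zadeh (min–max):
  δ & γ = min(a, b) on (0.79, 0.97) = 0.79
  γ & (δ & γ) = min(a, b) on (0.97, 0.79) = 0.79
  δ | γ = max(a, b) on (0.79, 0.97) = 0.97
  (γ & (δ & γ)) & (δ | γ) = min(a, b) on (0.79, 0.97) = 0.79
  → value = 0.7900
Under probabilistic:
  δ & γ = a·b on (0.7900, 0.9700) = 0.7663
  γ & (δ & γ) = a·b on (0.9700, 0.7663) = 0.7433
  δ | γ = a + b − a·b on (0.7900, 0.9700) = 0.9937
  (γ & (δ & γ)) & (δ | γ) = a·b on (0.7433, 0.9937) = 0.7386
  → value = 0.7386
|0.7900 − 0.7386| = 0.051

0.051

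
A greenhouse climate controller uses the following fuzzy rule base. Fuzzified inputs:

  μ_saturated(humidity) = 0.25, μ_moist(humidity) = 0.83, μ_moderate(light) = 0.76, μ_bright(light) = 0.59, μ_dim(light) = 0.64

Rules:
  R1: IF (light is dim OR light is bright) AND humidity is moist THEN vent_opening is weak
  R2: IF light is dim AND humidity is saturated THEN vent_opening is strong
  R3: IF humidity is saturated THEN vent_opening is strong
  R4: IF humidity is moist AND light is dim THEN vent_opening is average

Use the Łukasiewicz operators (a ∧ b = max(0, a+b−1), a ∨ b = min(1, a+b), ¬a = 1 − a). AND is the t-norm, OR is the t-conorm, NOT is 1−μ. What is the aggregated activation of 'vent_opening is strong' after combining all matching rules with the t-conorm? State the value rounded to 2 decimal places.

0.25

R1: (dim=0.64 OR bright=0.59) = 1.00; AND[max(0, a+b−1)] with moist=0.83 → w = 0.83
R2: dim=0.64, saturated=0.25; AND[max(0, a+b−1)] → w = 0.00
R3: saturated=0.25 → w = 0.25
R4: moist=0.83, dim=0.64; AND[max(0, a+b−1)] → w = 0.47
Rules with consequent 'strong': {R2, R3} → strengths 0.00, 0.25
Aggregate via t-conorm [min(1, a+b)]: 0.25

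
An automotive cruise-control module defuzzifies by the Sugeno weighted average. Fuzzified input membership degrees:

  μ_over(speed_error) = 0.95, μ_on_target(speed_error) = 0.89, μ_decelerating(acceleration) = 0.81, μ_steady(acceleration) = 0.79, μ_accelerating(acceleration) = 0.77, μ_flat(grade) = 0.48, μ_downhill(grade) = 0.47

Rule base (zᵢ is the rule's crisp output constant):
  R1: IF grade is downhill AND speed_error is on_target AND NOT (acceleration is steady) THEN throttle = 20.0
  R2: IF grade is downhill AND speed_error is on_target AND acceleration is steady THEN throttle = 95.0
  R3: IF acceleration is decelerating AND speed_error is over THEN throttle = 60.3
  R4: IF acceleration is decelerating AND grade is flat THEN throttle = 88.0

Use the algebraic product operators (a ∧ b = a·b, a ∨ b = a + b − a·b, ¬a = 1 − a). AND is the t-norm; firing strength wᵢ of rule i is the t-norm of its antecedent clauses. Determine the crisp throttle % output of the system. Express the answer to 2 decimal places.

R1 (z=20.0): downhill=0.47, on_target=0.89, ¬steady=1−0.79=0.21; AND[a·b] → w = 0.0878
R2 (z=95.0): downhill=0.47, on_target=0.89, steady=0.79; AND[a·b] → w = 0.3305
R3 (z=60.3): decelerating=0.81, over=0.95; AND[a·b] → w = 0.7695
R4 (z=88.0): decelerating=0.81, flat=0.48; AND[a·b] → w = 0.3888
Weighted average = (0.0878·20.0 + 0.3305·95.0 + 0.7695·60.3 + 0.3888·88.0) / (0.0878 + 0.3305 + 0.7695 + 0.3888)
  = 113.7655 / 1.5766 = 72.16

72.16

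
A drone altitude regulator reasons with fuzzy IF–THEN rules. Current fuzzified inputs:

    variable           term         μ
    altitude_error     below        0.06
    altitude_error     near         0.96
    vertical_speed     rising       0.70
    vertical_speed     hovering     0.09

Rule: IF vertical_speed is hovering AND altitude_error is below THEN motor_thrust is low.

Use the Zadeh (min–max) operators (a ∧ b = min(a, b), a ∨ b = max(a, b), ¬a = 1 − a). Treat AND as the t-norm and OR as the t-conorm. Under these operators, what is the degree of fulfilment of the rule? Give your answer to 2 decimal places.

0.06

firing strength: hovering=0.09, below=0.06; AND[min(a, b)] → w = 0.06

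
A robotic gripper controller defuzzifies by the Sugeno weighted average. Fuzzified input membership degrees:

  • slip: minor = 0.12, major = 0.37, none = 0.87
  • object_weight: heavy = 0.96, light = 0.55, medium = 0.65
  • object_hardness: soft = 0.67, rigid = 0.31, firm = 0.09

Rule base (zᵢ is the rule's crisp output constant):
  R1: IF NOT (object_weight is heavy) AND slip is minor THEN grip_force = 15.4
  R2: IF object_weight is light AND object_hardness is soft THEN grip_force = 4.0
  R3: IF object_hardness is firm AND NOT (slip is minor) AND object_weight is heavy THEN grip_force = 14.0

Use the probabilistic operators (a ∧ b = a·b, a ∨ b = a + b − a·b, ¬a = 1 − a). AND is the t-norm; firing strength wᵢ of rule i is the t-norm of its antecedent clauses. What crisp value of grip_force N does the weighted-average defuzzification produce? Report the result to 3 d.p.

5.814

R1 (z=15.4): ¬heavy=1−0.96=0.04, minor=0.12; AND[a·b] → w = 0.0048
R2 (z=4.0): light=0.55, soft=0.67; AND[a·b] → w = 0.3685
R3 (z=14.0): firm=0.09, ¬minor=1−0.12=0.88, heavy=0.96; AND[a·b] → w = 0.0760
Weighted average = (0.0048·15.4 + 0.3685·4.0 + 0.0760·14.0) / (0.0048 + 0.3685 + 0.0760)
  = 2.6124 / 0.4493 = 5.814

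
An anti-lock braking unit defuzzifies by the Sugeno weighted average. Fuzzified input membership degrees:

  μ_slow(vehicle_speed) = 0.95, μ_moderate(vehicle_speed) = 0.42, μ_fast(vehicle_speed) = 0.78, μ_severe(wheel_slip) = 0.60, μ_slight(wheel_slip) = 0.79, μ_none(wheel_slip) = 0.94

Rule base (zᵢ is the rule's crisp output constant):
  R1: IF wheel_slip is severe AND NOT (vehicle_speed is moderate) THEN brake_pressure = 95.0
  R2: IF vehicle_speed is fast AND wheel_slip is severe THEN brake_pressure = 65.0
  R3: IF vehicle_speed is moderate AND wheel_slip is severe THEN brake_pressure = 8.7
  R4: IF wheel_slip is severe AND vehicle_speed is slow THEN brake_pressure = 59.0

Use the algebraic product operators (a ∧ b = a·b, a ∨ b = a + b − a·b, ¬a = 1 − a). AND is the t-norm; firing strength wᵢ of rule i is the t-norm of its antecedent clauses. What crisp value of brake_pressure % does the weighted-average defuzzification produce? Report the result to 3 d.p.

R1 (z=95.0): severe=0.60, ¬moderate=1−0.42=0.58; AND[a·b] → w = 0.3480
R2 (z=65.0): fast=0.78, severe=0.60; AND[a·b] → w = 0.4680
R3 (z=8.7): moderate=0.42, severe=0.60; AND[a·b] → w = 0.2520
R4 (z=59.0): severe=0.60, slow=0.95; AND[a·b] → w = 0.5700
Weighted average = (0.3480·95.0 + 0.4680·65.0 + 0.2520·8.7 + 0.5700·59.0) / (0.3480 + 0.4680 + 0.2520 + 0.5700)
  = 99.3024 / 1.6380 = 60.624

60.624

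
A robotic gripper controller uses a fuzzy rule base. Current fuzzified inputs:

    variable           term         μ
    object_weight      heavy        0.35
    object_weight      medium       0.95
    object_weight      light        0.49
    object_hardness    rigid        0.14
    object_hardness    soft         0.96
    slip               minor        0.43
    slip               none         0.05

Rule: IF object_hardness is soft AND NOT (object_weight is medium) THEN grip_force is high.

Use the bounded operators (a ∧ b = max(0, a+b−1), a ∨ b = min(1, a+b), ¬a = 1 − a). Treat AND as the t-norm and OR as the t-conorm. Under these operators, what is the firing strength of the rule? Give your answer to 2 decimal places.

0.01

firing strength: soft=0.96, ¬medium=1−0.95=0.05; AND[max(0, a+b−1)] → w = 0.01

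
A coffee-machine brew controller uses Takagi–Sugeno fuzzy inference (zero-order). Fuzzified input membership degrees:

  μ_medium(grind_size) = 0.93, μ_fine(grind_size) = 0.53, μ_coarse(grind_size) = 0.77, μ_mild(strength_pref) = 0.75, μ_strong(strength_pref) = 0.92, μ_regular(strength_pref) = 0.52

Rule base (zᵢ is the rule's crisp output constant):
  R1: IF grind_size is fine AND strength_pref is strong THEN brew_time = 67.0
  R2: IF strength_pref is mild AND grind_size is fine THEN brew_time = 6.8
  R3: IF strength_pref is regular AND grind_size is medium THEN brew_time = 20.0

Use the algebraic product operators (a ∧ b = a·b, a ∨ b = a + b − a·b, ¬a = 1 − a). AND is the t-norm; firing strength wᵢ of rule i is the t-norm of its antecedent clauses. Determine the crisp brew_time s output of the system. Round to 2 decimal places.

R1 (z=67.0): fine=0.53, strong=0.92; AND[a·b] → w = 0.4876
R2 (z=6.8): mild=0.75, fine=0.53; AND[a·b] → w = 0.3975
R3 (z=20.0): regular=0.52, medium=0.93; AND[a·b] → w = 0.4836
Weighted average = (0.4876·67.0 + 0.3975·6.8 + 0.4836·20.0) / (0.4876 + 0.3975 + 0.4836)
  = 45.0442 / 1.3687 = 32.91

32.91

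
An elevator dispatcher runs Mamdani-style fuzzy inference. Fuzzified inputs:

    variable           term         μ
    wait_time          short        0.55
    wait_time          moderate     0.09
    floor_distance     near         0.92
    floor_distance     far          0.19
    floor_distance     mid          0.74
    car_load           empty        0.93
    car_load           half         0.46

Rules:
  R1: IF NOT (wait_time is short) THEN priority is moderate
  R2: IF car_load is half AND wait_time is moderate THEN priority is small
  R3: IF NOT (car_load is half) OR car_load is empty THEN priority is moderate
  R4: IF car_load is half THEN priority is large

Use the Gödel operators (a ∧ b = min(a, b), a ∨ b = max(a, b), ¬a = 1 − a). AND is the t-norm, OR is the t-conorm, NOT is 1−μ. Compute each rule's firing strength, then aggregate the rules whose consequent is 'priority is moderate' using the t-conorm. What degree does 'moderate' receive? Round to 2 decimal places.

R1: ¬short=1−0.55=0.45 → w = 0.45
R2: half=0.46, moderate=0.09; AND[min(a, b)] → w = 0.09
R3: ¬half=1−0.46=0.54, empty=0.93; OR[max(a, b)] → w = 0.93
R4: half=0.46 → w = 0.46
Rules with consequent 'moderate': {R1, R3} → strengths 0.45, 0.93
Aggregate via t-conorm [max(a, b)]: 0.93

0.93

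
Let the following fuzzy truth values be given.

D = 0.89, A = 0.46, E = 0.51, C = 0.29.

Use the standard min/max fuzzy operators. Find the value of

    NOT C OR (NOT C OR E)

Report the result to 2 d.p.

NOT C = 1 − 0.29 = 0.71
NOT C = 1 − 0.29 = 0.71
NOT C OR E = max(a, b) on (0.71, 0.51) = 0.71
NOT C OR (NOT C OR E) = max(a, b) on (0.71, 0.71) = 0.71

0.71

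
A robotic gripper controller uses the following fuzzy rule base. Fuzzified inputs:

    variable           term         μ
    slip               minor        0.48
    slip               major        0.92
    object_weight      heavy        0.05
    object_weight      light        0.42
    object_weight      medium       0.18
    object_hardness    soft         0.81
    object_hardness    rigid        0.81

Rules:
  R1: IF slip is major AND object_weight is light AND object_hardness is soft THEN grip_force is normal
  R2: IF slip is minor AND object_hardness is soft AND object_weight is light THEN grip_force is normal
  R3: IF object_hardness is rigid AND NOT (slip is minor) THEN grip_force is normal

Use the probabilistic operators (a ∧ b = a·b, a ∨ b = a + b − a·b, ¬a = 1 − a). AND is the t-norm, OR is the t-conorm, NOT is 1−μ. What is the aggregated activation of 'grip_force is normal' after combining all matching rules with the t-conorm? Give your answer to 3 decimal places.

0.667

R1: major=0.92, light=0.42, soft=0.81; AND[a·b] → w = 0.3130
R2: minor=0.48, soft=0.81, light=0.42; AND[a·b] → w = 0.1633
R3: rigid=0.81, ¬minor=1−0.48=0.52; AND[a·b] → w = 0.4212
Rules with consequent 'normal': {R1, R2, R3} → strengths 0.3130, 0.1633, 0.4212
Aggregate via t-conorm [a + b − a·b]: 0.6673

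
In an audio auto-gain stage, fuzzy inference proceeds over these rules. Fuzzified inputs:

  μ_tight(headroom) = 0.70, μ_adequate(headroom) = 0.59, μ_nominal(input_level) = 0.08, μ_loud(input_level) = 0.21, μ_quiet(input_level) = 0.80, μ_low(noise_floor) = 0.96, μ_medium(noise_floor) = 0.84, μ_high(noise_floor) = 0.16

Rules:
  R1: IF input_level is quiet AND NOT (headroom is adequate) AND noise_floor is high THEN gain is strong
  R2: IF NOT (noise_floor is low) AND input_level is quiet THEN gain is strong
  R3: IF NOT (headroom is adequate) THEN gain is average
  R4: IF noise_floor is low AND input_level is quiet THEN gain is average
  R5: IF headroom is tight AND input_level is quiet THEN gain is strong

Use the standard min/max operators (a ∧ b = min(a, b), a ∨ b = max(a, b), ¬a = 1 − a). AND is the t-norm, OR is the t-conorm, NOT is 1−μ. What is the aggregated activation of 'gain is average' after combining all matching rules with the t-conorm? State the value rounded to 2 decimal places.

0.80

R1: quiet=0.80, ¬adequate=1−0.59=0.41, high=0.16; AND[min(a, b)] → w = 0.16
R2: ¬low=1−0.96=0.04, quiet=0.80; AND[min(a, b)] → w = 0.04
R3: ¬adequate=1−0.59=0.41 → w = 0.41
R4: low=0.96, quiet=0.80; AND[min(a, b)] → w = 0.80
R5: tight=0.70, quiet=0.80; AND[min(a, b)] → w = 0.70
Rules with consequent 'average': {R3, R4} → strengths 0.41, 0.80
Aggregate via t-conorm [max(a, b)]: 0.80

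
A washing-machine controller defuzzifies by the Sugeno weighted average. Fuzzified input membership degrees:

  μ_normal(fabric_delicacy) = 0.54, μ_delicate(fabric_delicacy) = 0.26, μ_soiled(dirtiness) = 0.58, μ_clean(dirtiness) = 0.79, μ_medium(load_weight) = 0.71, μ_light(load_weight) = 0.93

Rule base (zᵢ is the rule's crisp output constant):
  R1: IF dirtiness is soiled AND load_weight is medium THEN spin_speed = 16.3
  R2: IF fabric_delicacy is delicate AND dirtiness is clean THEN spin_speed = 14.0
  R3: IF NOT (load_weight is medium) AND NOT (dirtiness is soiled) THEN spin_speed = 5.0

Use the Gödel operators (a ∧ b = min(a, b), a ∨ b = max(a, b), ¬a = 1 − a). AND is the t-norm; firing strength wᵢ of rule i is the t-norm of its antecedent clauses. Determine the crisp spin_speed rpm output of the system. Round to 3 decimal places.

R1 (z=16.3): soiled=0.58, medium=0.71; AND[min(a, b)] → w = 0.58
R2 (z=14.0): delicate=0.26, clean=0.79; AND[min(a, b)] → w = 0.26
R3 (z=5.0): ¬medium=1−0.71=0.29, ¬soiled=1−0.58=0.42; AND[min(a, b)] → w = 0.29
Weighted average = (0.58·16.3 + 0.26·14.0 + 0.29·5.0) / (0.58 + 0.26 + 0.29)
  = 14.5440 / 1.1300 = 12.871

12.871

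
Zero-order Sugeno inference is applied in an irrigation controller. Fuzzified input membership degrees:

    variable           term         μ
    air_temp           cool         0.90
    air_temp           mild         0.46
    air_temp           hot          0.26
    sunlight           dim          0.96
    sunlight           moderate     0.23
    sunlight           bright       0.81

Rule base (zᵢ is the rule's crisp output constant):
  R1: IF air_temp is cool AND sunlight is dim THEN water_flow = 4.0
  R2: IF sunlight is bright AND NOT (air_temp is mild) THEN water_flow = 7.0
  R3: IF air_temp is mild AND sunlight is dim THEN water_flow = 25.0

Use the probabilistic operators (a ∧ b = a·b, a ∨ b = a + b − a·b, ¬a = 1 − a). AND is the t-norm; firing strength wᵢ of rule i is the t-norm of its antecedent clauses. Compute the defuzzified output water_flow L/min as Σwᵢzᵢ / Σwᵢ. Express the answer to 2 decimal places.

10.07

R1 (z=4.0): cool=0.90, dim=0.96; AND[a·b] → w = 0.8640
R2 (z=7.0): bright=0.81, ¬mild=1−0.46=0.54; AND[a·b] → w = 0.4374
R3 (z=25.0): mild=0.46, dim=0.96; AND[a·b] → w = 0.4416
Weighted average = (0.8640·4.0 + 0.4374·7.0 + 0.4416·25.0) / (0.8640 + 0.4374 + 0.4416)
  = 17.5578 / 1.7430 = 10.07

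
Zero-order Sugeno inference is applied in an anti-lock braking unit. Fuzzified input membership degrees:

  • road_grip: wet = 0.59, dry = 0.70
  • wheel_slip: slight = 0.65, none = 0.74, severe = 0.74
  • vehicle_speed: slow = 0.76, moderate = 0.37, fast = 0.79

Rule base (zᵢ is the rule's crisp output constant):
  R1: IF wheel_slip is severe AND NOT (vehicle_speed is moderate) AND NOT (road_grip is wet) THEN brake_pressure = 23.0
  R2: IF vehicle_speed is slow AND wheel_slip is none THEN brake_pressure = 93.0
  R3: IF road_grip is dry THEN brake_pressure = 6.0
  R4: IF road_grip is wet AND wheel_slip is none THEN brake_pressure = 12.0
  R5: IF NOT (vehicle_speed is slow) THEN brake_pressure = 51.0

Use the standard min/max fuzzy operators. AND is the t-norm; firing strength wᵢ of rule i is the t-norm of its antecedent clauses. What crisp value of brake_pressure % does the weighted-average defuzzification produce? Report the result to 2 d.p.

R1 (z=23.0): severe=0.74, ¬moderate=1−0.37=0.63, ¬wet=1−0.59=0.41; AND[min(a, b)] → w = 0.41
R2 (z=93.0): slow=0.76, none=0.74; AND[min(a, b)] → w = 0.74
R3 (z=6.0): dry=0.70 → w = 0.70
R4 (z=12.0): wet=0.59, none=0.74; AND[min(a, b)] → w = 0.59
R5 (z=51.0): ¬slow=1−0.76=0.24 → w = 0.24
Weighted average = (0.41·23.0 + 0.74·93.0 + 0.70·6.0 + 0.59·12.0 + 0.24·51.0) / (0.41 + 0.74 + 0.70 + 0.59 + 0.24)
  = 101.7700 / 2.6800 = 37.97

37.97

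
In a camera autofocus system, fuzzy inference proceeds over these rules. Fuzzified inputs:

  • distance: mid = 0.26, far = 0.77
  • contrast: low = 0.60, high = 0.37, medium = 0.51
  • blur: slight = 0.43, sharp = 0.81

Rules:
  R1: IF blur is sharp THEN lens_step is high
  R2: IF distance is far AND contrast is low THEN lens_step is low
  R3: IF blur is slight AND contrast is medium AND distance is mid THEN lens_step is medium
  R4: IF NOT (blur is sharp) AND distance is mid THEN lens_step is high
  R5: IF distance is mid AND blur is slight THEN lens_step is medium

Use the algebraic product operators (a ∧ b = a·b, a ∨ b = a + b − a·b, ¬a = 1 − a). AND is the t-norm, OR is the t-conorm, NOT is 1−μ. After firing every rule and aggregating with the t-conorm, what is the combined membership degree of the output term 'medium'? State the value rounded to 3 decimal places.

0.162

R1: sharp=0.81 → w = 0.8100
R2: far=0.77, low=0.60; AND[a·b] → w = 0.4620
R3: slight=0.43, medium=0.51, mid=0.26; AND[a·b] → w = 0.0570
R4: ¬sharp=1−0.81=0.19, mid=0.26; AND[a·b] → w = 0.0494
R5: mid=0.26, slight=0.43; AND[a·b] → w = 0.1118
Rules with consequent 'medium': {R3, R5} → strengths 0.0570, 0.1118
Aggregate via t-conorm [a + b − a·b]: 0.1624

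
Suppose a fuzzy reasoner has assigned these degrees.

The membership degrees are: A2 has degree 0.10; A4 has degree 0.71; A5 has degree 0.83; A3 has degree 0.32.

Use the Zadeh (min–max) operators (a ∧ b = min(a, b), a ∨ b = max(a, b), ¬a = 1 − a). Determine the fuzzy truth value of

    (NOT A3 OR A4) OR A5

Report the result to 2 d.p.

NOT A3 = 1 − 0.32 = 0.68
NOT A3 OR A4 = max(a, b) on (0.68, 0.71) = 0.71
(NOT A3 OR A4) OR A5 = max(a, b) on (0.71, 0.83) = 0.83

0.83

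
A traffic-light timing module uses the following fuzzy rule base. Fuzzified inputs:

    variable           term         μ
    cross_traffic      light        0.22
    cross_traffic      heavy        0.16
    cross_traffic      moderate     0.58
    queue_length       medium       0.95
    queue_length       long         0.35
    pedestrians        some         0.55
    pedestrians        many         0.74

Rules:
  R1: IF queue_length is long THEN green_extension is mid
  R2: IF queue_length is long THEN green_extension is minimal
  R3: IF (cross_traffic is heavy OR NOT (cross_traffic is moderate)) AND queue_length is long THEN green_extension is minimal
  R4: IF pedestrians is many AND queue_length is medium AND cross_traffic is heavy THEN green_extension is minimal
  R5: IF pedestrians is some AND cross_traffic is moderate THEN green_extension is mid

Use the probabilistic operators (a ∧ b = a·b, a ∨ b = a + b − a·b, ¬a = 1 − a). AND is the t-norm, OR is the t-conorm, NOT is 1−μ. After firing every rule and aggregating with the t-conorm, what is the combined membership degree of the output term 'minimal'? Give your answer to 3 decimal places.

R1: long=0.35 → w = 0.3500
R2: long=0.35 → w = 0.3500
R3: (heavy=0.16 OR ¬moderate=1−0.58=0.42) = 0.5128; AND[a·b] with long=0.35 → w = 0.1795
R4: many=0.74, medium=0.95, heavy=0.16; AND[a·b] → w = 0.1125
R5: some=0.55, moderate=0.58; AND[a·b] → w = 0.3190
Rules with consequent 'minimal': {R2, R3, R4} → strengths 0.3500, 0.1795, 0.1125
Aggregate via t-conorm [a + b − a·b]: 0.5267

0.527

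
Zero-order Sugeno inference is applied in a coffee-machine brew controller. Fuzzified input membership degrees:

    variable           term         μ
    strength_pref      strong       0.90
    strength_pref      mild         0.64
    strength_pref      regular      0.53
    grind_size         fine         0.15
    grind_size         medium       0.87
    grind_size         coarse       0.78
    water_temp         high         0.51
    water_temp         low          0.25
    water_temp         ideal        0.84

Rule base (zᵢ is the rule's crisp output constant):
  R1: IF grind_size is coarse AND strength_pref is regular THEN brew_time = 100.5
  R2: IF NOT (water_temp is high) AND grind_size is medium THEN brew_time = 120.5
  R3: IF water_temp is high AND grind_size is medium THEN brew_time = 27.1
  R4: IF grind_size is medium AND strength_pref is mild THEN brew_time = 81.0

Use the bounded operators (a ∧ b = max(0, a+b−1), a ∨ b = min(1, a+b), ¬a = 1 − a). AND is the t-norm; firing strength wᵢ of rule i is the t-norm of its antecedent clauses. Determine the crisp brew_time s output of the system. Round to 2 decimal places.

80.86

R1 (z=100.5): coarse=0.78, regular=0.53; AND[max(0, a+b−1)] → w = 0.31
R2 (z=120.5): ¬high=1−0.51=0.49, medium=0.87; AND[max(0, a+b−1)] → w = 0.36
R3 (z=27.1): high=0.51, medium=0.87; AND[max(0, a+b−1)] → w = 0.38
R4 (z=81.0): medium=0.87, mild=0.64; AND[max(0, a+b−1)] → w = 0.51
Weighted average = (0.31·100.5 + 0.36·120.5 + 0.38·27.1 + 0.51·81.0) / (0.31 + 0.36 + 0.38 + 0.51)
  = 126.1430 / 1.5600 = 80.86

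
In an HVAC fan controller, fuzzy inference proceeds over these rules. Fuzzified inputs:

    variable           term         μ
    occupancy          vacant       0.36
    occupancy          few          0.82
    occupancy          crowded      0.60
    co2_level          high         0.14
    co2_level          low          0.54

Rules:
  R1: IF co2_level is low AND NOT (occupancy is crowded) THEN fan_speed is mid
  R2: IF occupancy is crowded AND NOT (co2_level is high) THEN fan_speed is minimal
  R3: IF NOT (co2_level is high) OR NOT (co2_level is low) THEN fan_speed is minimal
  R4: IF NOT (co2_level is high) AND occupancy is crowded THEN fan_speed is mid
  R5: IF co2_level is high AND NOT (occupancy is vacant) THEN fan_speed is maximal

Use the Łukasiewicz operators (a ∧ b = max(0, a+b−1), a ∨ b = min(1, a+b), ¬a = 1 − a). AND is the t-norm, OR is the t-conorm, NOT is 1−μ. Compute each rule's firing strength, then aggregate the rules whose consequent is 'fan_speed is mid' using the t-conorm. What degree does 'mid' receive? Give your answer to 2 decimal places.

0.46

R1: low=0.54, ¬crowded=1−0.60=0.40; AND[max(0, a+b−1)] → w = 0.00
R2: crowded=0.60, ¬high=1−0.14=0.86; AND[max(0, a+b−1)] → w = 0.46
R3: ¬high=1−0.14=0.86, ¬low=1−0.54=0.46; OR[min(1, a+b)] → w = 1.00
R4: ¬high=1−0.14=0.86, crowded=0.60; AND[max(0, a+b−1)] → w = 0.46
R5: high=0.14, ¬vacant=1−0.36=0.64; AND[max(0, a+b−1)] → w = 0.00
Rules with consequent 'mid': {R1, R4} → strengths 0.00, 0.46
Aggregate via t-conorm [min(1, a+b)]: 0.46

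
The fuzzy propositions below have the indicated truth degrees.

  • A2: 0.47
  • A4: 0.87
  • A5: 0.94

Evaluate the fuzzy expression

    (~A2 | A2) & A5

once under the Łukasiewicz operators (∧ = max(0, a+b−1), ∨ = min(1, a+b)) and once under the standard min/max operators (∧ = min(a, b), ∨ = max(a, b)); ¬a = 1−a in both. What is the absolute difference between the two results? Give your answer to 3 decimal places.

0.410

Under Łukasiewicz:
  ~A2 = 1 − 0.47 = 0.53
  ~A2 | A2 = min(1, a+b) on (0.53, 0.47) = 1.00
  (~A2 | A2) & A5 = max(0, a+b−1) on (1.00, 0.94) = 0.94
  → value = 0.9400
Under standard min/max:
  ~A2 = 1 − 0.47 = 0.53
  ~A2 | A2 = max(a, b) on (0.53, 0.47) = 0.53
  (~A2 | A2) & A5 = min(a, b) on (0.53, 0.94) = 0.53
  → value = 0.5300
|0.9400 − 0.5300| = 0.410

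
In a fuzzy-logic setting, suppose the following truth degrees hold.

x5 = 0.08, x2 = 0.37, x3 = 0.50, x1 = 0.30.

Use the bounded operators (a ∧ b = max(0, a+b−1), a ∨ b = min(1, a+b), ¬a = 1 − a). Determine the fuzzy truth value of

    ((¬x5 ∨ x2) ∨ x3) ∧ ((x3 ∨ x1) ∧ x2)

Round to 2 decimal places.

0.17

¬x5 = 1 − 0.08 = 0.92
¬x5 ∨ x2 = min(1, a+b) on (0.92, 0.37) = 1.00
(¬x5 ∨ x2) ∨ x3 = min(1, a+b) on (1.00, 0.50) = 1.00
x3 ∨ x1 = min(1, a+b) on (0.50, 0.30) = 0.80
(x3 ∨ x1) ∧ x2 = max(0, a+b−1) on (0.80, 0.37) = 0.17
((¬x5 ∨ x2) ∨ x3) ∧ ((x3 ∨ x1) ∧ x2) = max(0, a+b−1) on (1.00, 0.17) = 0.17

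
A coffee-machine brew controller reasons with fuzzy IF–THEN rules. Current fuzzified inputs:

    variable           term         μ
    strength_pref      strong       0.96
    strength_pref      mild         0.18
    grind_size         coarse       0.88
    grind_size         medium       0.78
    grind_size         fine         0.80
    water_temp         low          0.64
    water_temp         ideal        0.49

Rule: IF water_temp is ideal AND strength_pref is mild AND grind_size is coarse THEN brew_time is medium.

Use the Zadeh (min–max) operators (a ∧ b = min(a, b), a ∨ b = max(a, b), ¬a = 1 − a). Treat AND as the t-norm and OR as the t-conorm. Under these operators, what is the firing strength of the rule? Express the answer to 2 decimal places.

firing strength: ideal=0.49, mild=0.18, coarse=0.88; AND[min(a, b)] → w = 0.18

0.18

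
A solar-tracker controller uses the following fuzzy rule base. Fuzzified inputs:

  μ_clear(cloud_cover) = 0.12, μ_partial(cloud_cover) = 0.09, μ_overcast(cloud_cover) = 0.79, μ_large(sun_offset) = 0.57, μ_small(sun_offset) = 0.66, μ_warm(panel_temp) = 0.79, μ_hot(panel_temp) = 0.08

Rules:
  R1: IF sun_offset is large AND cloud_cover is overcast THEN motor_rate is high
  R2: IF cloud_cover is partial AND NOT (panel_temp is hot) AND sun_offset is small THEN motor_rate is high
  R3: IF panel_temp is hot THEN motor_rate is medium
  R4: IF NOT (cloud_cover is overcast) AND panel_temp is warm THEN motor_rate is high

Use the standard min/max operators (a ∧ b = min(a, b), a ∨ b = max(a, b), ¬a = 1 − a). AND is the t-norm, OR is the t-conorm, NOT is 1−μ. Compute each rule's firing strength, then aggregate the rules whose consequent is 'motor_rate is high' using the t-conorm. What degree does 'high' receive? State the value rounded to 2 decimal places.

R1: large=0.57, overcast=0.79; AND[min(a, b)] → w = 0.57
R2: partial=0.09, ¬hot=1−0.08=0.92, small=0.66; AND[min(a, b)] → w = 0.09
R3: hot=0.08 → w = 0.08
R4: ¬overcast=1−0.79=0.21, warm=0.79; AND[min(a, b)] → w = 0.21
Rules with consequent 'high': {R1, R2, R4} → strengths 0.57, 0.09, 0.21
Aggregate via t-conorm [max(a, b)]: 0.57

0.57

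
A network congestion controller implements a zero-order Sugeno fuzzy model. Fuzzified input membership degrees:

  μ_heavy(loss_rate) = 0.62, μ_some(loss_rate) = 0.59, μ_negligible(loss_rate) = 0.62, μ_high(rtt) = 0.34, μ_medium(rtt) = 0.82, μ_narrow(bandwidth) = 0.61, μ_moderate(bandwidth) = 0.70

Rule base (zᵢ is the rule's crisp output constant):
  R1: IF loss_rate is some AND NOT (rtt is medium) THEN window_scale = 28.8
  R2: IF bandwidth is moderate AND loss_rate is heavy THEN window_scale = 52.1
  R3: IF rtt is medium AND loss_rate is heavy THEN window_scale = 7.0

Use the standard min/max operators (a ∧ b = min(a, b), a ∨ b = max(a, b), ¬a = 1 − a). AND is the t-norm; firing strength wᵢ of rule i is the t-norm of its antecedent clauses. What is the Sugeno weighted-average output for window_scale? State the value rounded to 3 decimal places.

R1 (z=28.8): some=0.59, ¬medium=1−0.82=0.18; AND[min(a, b)] → w = 0.18
R2 (z=52.1): moderate=0.70, heavy=0.62; AND[min(a, b)] → w = 0.62
R3 (z=7.0): medium=0.82, heavy=0.62; AND[min(a, b)] → w = 0.62
Weighted average = (0.18·28.8 + 0.62·52.1 + 0.62·7.0) / (0.18 + 0.62 + 0.62)
  = 41.8260 / 1.4200 = 29.455

29.455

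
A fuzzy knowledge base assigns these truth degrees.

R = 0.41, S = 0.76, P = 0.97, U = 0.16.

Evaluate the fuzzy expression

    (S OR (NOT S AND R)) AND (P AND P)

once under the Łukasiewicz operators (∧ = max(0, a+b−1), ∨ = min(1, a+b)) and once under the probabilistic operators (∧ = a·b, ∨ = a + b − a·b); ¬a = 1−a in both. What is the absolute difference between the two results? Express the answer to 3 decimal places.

0.037

Under Łukasiewicz:
  NOT S = 1 − 0.76 = 0.24
  NOT S AND R = max(0, a+b−1) on (0.24, 0.41) = 0.00
  S OR (NOT S AND R) = min(1, a+b) on (0.76, 0.00) = 0.76
  P AND P = max(0, a+b−1) on (0.97, 0.97) = 0.94
  (S OR (NOT S AND R)) AND (P AND P) = max(0, a+b−1) on (0.76, 0.94) = 0.70
  → value = 0.7000
Under probabilistic:
  NOT S = 1 − 0.7600 = 0.2400
  NOT S AND R = a·b on (0.2400, 0.4100) = 0.0984
  S OR (NOT S AND R) = a + b − a·b on (0.7600, 0.0984) = 0.7836
  P AND P = a·b on (0.9700, 0.9700) = 0.9409
  (S OR (NOT S AND R)) AND (P AND P) = a·b on (0.7836, 0.9409) = 0.7373
  → value = 0.7373
|0.7000 − 0.7373| = 0.037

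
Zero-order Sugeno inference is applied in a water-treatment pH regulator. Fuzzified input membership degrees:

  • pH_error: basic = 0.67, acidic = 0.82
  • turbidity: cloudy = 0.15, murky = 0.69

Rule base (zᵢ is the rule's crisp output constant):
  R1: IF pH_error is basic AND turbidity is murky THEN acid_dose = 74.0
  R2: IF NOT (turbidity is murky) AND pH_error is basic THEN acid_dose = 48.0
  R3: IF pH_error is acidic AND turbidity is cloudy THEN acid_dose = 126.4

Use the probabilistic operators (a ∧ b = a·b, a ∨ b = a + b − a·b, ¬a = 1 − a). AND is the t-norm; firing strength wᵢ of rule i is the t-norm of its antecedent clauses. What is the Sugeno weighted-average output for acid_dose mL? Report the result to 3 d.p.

75.318

R1 (z=74.0): basic=0.67, murky=0.69; AND[a·b] → w = 0.4623
R2 (z=48.0): ¬murky=1−0.69=0.31, basic=0.67; AND[a·b] → w = 0.2077
R3 (z=126.4): acidic=0.82, cloudy=0.15; AND[a·b] → w = 0.1230
Weighted average = (0.4623·74.0 + 0.2077·48.0 + 0.1230·126.4) / (0.4623 + 0.2077 + 0.1230)
  = 59.7270 / 0.7930 = 75.318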